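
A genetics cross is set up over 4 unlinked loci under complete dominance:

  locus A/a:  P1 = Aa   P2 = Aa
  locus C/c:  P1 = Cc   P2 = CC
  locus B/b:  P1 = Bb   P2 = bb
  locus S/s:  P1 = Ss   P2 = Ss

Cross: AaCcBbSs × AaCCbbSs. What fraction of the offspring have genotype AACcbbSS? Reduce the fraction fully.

P(AACcbbSS) = 1/64

AaCcBbSs gametes: ACBS×1, ACBs×1, ACbS×1, ACbs×1, AcBS×1, AcBs×1, AcbS×1, Acbs×1, aCBS×1, aCBs×1, aCbS×1, aCbs×1, acBS×1, acBs×1, acbS×1, acbs×1
AaCCbbSs gametes: ACbS×4, ACbs×4, aCbS×4, aCbs×4
AaCcBbSs×AaCCbbSs grid (16·16=256): AACCBbSS=4 AACCBbSs=8 AACCBbss=4 AACCbbSS=4 AACCbbSs=8 AACCbbss=4 AACcBbSS=4 AACcBbSs=8 AACcBbss=4 AACcbbSS=4 AACcbbSs=8 AACcbbss=4 AaCCBbSS=8 AaCCBbSs=16 AaCCBbss=8 AaCCbbSS=8 AaCCbbSs=16 AaCCbbss=8 AaCcBbSS=8 AaCcBbSs=16 AaCcBbss=8 AaCcbbSS=8 AaCcbbSs=16 AaCcbbss=8 aaCCBbSS=4 aaCCBbSs=8 aaCCBbss=4 aaCCbbSS=4 aaCCbbSs=8 aaCCbbss=4 aaCcBbSS=4 aaCcBbSs=8 aaCcBbss=4 aaCcbbSS=4 aaCcbbSs=8 aaCcbbss=4
AACcbbSS hits 4/256; gcd=4; 4÷4/256÷4 = 1/64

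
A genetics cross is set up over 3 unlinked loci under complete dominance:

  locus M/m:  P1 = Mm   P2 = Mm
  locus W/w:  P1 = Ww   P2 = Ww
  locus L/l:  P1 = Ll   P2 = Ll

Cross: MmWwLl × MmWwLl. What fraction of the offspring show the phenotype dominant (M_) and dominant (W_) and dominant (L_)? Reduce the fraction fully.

MmWwLl gametes: MWL×1, MWl×1, MwL×1, Mwl×1, mWL×1, mWl×1, mwL×1, mwl×1
MmWwLl gametes: MWL×1, MWl×1, MwL×1, Mwl×1, mWL×1, mWl×1, mwL×1, mwl×1
MmWwLl×MmWwLl grid (8·8=64): MMWWLL=1 MMWWLl=2 MMWWll=1 MMWwLL=2 MMWwLl=4 MMWwll=2 MMwwLL=1 MMwwLl=2 MMwwll=1 MmWWLL=2 MmWWLl=4 MmWWll=2 MmWwLL=4 MmWwLl=8 MmWwll=4 MmwwLL=2 MmwwLl=4 Mmwwll=2 mmWWLL=1 mmWWLl=2 mmWWll=1 mmWwLL=2 mmWwLl=4 mmWwll=2 mmwwLL=1 mmwwLl=2 mmwwll=1
M_ W_ L_ hits 27/64; gcd=1; 27÷1/64÷1 = 27/64

P(M_ W_ L_) = 27/64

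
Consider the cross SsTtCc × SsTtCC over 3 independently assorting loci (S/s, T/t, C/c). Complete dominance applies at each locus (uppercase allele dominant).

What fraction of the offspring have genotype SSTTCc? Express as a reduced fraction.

P(SSTTCc) = 1/32

SsTtCc gametes: STC×1, STc×1, StC×1, Stc×1, sTC×1, sTc×1, stC×1, stc×1
SsTtCC gametes: STC×2, StC×2, sTC×2, stC×2
SsTtCc×SsTtCC grid (8·8=64): SSTTCC=2 SSTTCc=2 SSTtCC=4 SSTtCc=4 SSttCC=2 SSttCc=2 SsTTCC=4 SsTTCc=4 SsTtCC=8 SsTtCc=8 SsttCC=4 SsttCc=4 ssTTCC=2 ssTTCc=2 ssTtCC=4 ssTtCc=4 ssttCC=2 ssttCc=2
SSTTCc hits 2/64; gcd=2; 2÷2/64÷2 = 1/32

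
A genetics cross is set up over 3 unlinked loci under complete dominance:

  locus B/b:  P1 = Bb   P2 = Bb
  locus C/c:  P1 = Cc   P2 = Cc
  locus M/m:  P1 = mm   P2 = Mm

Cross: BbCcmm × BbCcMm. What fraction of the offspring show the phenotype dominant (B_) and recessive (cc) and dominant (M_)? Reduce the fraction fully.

P(B_ cc M_) = 3/32

BbCcmm gametes: BCm×2, Bcm×2, bCm×2, bcm×2
BbCcMm gametes: BCM×1, BCm×1, BcM×1, Bcm×1, bCM×1, bCm×1, bcM×1, bcm×1
BbCcmm×BbCcMm grid (8·8=64): BBCCMm=2 BBCCmm=2 BBCcMm=4 BBCcmm=4 BBccMm=2 BBccmm=2 BbCCMm=4 BbCCmm=4 BbCcMm=8 BbCcmm=8 BbccMm=4 Bbccmm=4 bbCCMm=2 bbCCmm=2 bbCcMm=4 bbCcmm=4 bbccMm=2 bbccmm=2
B_ cc M_ hits 6/64; gcd=2; 6÷2/64÷2 = 3/32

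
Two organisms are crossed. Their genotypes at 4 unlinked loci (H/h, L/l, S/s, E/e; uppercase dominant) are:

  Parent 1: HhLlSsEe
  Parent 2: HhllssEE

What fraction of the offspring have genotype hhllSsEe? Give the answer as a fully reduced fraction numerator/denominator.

HhLlSsEe gametes: HLSE×1, HLSe×1, HLsE×1, HLse×1, HlSE×1, HlSe×1, HlsE×1, Hlse×1, hLSE×1, hLSe×1, hLsE×1, hLse×1, hlSE×1, hlSe×1, hlsE×1, hlse×1
HhllssEE gametes: HlsE×8, hlsE×8
HhLlSsEe×HhllssEE grid (16·16=256): HHLlSsEE=8 HHLlSsEe=8 HHLlssEE=8 HHLlssEe=8 HHllSsEE=8 HHllSsEe=8 HHllssEE=8 HHllssEe=8 HhLlSsEE=16 HhLlSsEe=16 HhLlssEE=16 HhLlssEe=16 HhllSsEE=16 HhllSsEe=16 HhllssEE=16 HhllssEe=16 hhLlSsEE=8 hhLlSsEe=8 hhLlssEE=8 hhLlssEe=8 hhllSsEE=8 hhllSsEe=8 hhllssEE=8 hhllssEe=8
hhllSsEe hits 8/256; gcd=8; 8÷8/256÷8 = 1/32

P(hhllSsEe) = 1/32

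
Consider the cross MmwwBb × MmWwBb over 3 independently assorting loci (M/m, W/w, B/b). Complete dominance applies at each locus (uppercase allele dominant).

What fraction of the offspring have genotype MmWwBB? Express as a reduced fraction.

MmwwBb gametes: MwB×2, Mwb×2, mwB×2, mwb×2
MmWwBb gametes: MWB×1, MWb×1, MwB×1, Mwb×1, mWB×1, mWb×1, mwB×1, mwb×1
MmwwBb×MmWwBb grid (8·8=64): MMWwBB=2 MMWwBb=4 MMWwbb=2 MMwwBB=2 MMwwBb=4 MMwwbb=2 MmWwBB=4 MmWwBb=8 MmWwbb=4 MmwwBB=4 MmwwBb=8 Mmwwbb=4 mmWwBB=2 mmWwBb=4 mmWwbb=2 mmwwBB=2 mmwwBb=4 mmwwbb=2
MmWwBB hits 4/64; gcd=4; 4÷4/64÷4 = 1/16

P(MmWwBB) = 1/16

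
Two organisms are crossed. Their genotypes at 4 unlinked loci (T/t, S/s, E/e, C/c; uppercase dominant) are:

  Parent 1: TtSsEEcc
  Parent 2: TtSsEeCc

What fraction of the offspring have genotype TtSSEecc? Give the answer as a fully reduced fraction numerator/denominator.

P(TtSSEecc) = 1/32

TtSsEEcc gametes: TSEc×4, TsEc×4, tSEc×4, tsEc×4
TtSsEeCc gametes: TSEC×1, TSEc×1, TSeC×1, TSec×1, TsEC×1, TsEc×1, TseC×1, Tsec×1, tSEC×1, tSEc×1, tSeC×1, tSec×1, tsEC×1, tsEc×1, tseC×1, tsec×1
TtSsEEcc×TtSsEeCc grid (16·16=256): TTSSEECc=4 TTSSEEcc=4 TTSSEeCc=4 TTSSEecc=4 TTSsEECc=8 TTSsEEcc=8 TTSsEeCc=8 TTSsEecc=8 TTssEECc=4 TTssEEcc=4 TTssEeCc=4 TTssEecc=4 TtSSEECc=8 TtSSEEcc=8 TtSSEeCc=8 TtSSEecc=8 TtSsEECc=16 TtSsEEcc=16 TtSsEeCc=16 TtSsEecc=16 TtssEECc=8 TtssEEcc=8 TtssEeCc=8 TtssEecc=8 ttSSEECc=4 ttSSEEcc=4 ttSSEeCc=4 ttSSEecc=4 ttSsEECc=8 ttSsEEcc=8 ttSsEeCc=8 ttSsEecc=8 ttssEECc=4 ttssEEcc=4 ttssEeCc=4 ttssEecc=4
TtSSEecc hits 8/256; gcd=8; 8÷8/256÷8 = 1/32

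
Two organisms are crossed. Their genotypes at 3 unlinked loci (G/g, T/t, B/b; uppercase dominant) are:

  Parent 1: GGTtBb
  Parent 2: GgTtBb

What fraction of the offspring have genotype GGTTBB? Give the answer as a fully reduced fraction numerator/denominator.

GGTtBb gametes: GTB×2, GTb×2, GtB×2, Gtb×2
GgTtBb gametes: GTB×1, GTb×1, GtB×1, Gtb×1, gTB×1, gTb×1, gtB×1, gtb×1
GGTtBb×GgTtBb grid (8·8=64): GGTTBB=2 GGTTBb=4 GGTTbb=2 GGTtBB=4 GGTtBb=8 GGTtbb=4 GGttBB=2 GGttBb=4 GGttbb=2 GgTTBB=2 GgTTBb=4 GgTTbb=2 GgTtBB=4 GgTtBb=8 GgTtbb=4 GgttBB=2 GgttBb=4 Ggttbb=2
GGTTBB hits 2/64; gcd=2; 2÷2/64÷2 = 1/32

P(GGTTBB) = 1/32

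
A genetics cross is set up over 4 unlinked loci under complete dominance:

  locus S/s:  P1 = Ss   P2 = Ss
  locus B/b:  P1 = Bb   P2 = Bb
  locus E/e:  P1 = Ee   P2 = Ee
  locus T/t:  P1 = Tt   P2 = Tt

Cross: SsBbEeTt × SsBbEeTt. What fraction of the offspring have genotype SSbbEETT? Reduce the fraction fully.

P(SSbbEETT) = 1/256

SsBbEeTt gametes: SBET×1, SBEt×1, SBeT×1, SBet×1, SbET×1, SbEt×1, SbeT×1, Sbet×1, sBET×1, sBEt×1, sBeT×1, sBet×1, sbET×1, sbEt×1, sbeT×1, sbet×1
SsBbEeTt gametes: SBET×1, SBEt×1, SBeT×1, SBet×1, SbET×1, SbEt×1, SbeT×1, Sbet×1, sBET×1, sBEt×1, sBeT×1, sBet×1, sbET×1, sbEt×1, sbeT×1, sbet×1
SsBbEeTt×SsBbEeTt grid (16·16=256): SSBBEETT=1 SSBBEETt=2 SSBBEEtt=1 SSBBEeTT=2 SSBBEeTt=4 SSBBEett=2 SSBBeeTT=1 SSBBeeTt=2 SSBBeett=1 SSBbEETT=2 SSBbEETt=4 SSBbEEtt=2 SSBbEeTT=4 SSBbEeTt=8 SSBbEett=4 SSBbeeTT=2 SSBbeeTt=4 SSBbeett=2 SSbbEETT=1 SSbbEETt=2 SSbbEEtt=1 SSbbEeTT=2 SSbbEeTt=4 SSbbEett=2 SSbbeeTT=1 SSbbeeTt=2 SSbbeett=1 SsBBEETT=2 SsBBEETt=4 SsBBEEtt=2 SsBBEeTT=4 SsBBEeTt=8 SsBBEett=4 SsBBeeTT=2 SsBBeeTt=4 SsBBeett=2 SsBbEETT=4 SsBbEETt=8 SsBbEEtt=4 SsBbEeTT=8 SsBbEeTt=16 SsBbEett=8 SsBbeeTT=4 SsBbeeTt=8 SsBbeett=4 SsbbEETT=2 SsbbEETt=4 SsbbEEtt=2 SsbbEeTT=4 SsbbEeTt=8 SsbbEett=4 SsbbeeTT=2 SsbbeeTt=4 Ssbbeett=2 ssBBEETT=1 ssBBEETt=2 ssBBEEtt=1 ssBBEeTT=2 ssBBEeTt=4 ssBBEett=2 ssBBeeTT=1 ssBBeeTt=2 ssBBeett=1 ssBbEETT=2 ssBbEETt=4 ssBbEEtt=2 ssBbEeTT=4 ssBbEeTt=8 ssBbEett=4 ssBbeeTT=2 ssBbeeTt=4 ssBbeett=2 ssbbEETT=1 ssbbEETt=2 ssbbEEtt=1 ssbbEeTT=2 ssbbEeTt=4 ssbbEett=2 ssbbeeTT=1 ssbbeeTt=2 ssbbeett=1
SSbbEETT hits 1/256; gcd=1; 1÷1/256÷1 = 1/256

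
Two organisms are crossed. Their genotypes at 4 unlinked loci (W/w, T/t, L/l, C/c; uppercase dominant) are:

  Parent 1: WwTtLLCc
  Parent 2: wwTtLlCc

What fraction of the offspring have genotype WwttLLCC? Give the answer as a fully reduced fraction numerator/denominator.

P(WwttLLCC) = 1/64

WwTtLLCc gametes: WTLC×2, WTLc×2, WtLC×2, WtLc×2, wTLC×2, wTLc×2, wtLC×2, wtLc×2
wwTtLlCc gametes: wTLC×2, wTLc×2, wTlC×2, wTlc×2, wtLC×2, wtLc×2, wtlC×2, wtlc×2
WwTtLLCc×wwTtLlCc grid (16·16=256): WwTTLLCC=4 WwTTLLCc=8 WwTTLLcc=4 WwTTLlCC=4 WwTTLlCc=8 WwTTLlcc=4 WwTtLLCC=8 WwTtLLCc=16 WwTtLLcc=8 WwTtLlCC=8 WwTtLlCc=16 WwTtLlcc=8 WwttLLCC=4 WwttLLCc=8 WwttLLcc=4 WwttLlCC=4 WwttLlCc=8 WwttLlcc=4 wwTTLLCC=4 wwTTLLCc=8 wwTTLLcc=4 wwTTLlCC=4 wwTTLlCc=8 wwTTLlcc=4 wwTtLLCC=8 wwTtLLCc=16 wwTtLLcc=8 wwTtLlCC=8 wwTtLlCc=16 wwTtLlcc=8 wwttLLCC=4 wwttLLCc=8 wwttLLcc=4 wwttLlCC=4 wwttLlCc=8 wwttLlcc=4
WwttLLCC hits 4/256; gcd=4; 4÷4/256÷4 = 1/64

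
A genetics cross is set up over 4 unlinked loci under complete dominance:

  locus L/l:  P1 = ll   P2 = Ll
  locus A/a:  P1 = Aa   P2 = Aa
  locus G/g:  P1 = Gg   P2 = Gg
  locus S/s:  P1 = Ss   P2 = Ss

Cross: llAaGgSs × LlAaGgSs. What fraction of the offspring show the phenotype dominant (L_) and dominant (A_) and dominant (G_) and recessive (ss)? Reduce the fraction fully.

P(L_ A_ G_ ss) = 9/128

llAaGgSs gametes: lAGS×2, lAGs×2, lAgS×2, lAgs×2, laGS×2, laGs×2, lagS×2, lags×2
LlAaGgSs gametes: LAGS×1, LAGs×1, LAgS×1, LAgs×1, LaGS×1, LaGs×1, LagS×1, Lags×1, lAGS×1, lAGs×1, lAgS×1, lAgs×1, laGS×1, laGs×1, lagS×1, lags×1
llAaGgSs×LlAaGgSs grid (16·16=256): LlAAGGSS=2 LlAAGGSs=4 LlAAGGss=2 LlAAGgSS=4 LlAAGgSs=8 LlAAGgss=4 LlAAggSS=2 LlAAggSs=4 LlAAggss=2 LlAaGGSS=4 LlAaGGSs=8 LlAaGGss=4 LlAaGgSS=8 LlAaGgSs=16 LlAaGgss=8 LlAaggSS=4 LlAaggSs=8 LlAaggss=4 LlaaGGSS=2 LlaaGGSs=4 LlaaGGss=2 LlaaGgSS=4 LlaaGgSs=8 LlaaGgss=4 LlaaggSS=2 LlaaggSs=4 Llaaggss=2 llAAGGSS=2 llAAGGSs=4 llAAGGss=2 llAAGgSS=4 llAAGgSs=8 llAAGgss=4 llAAggSS=2 llAAggSs=4 llAAggss=2 llAaGGSS=4 llAaGGSs=8 llAaGGss=4 llAaGgSS=8 llAaGgSs=16 llAaGgss=8 llAaggSS=4 llAaggSs=8 llAaggss=4 llaaGGSS=2 llaaGGSs=4 llaaGGss=2 llaaGgSS=4 llaaGgSs=8 llaaGgss=4 llaaggSS=2 llaaggSs=4 llaaggss=2
L_ A_ G_ ss hits 18/256; gcd=2; 18÷2/256÷2 = 9/128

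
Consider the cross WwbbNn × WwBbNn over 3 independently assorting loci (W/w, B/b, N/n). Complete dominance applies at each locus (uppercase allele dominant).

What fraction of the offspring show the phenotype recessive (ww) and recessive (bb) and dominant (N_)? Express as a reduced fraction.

P(ww bb N_) = 3/32

WwbbNn gametes: WbN×2, Wbn×2, wbN×2, wbn×2
WwBbNn gametes: WBN×1, WBn×1, WbN×1, Wbn×1, wBN×1, wBn×1, wbN×1, wbn×1
WwbbNn×WwBbNn grid (8·8=64): WWBbNN=2 WWBbNn=4 WWBbnn=2 WWbbNN=2 WWbbNn=4 WWbbnn=2 WwBbNN=4 WwBbNn=8 WwBbnn=4 WwbbNN=4 WwbbNn=8 Wwbbnn=4 wwBbNN=2 wwBbNn=4 wwBbnn=2 wwbbNN=2 wwbbNn=4 wwbbnn=2
ww bb N_ hits 6/64; gcd=2; 6÷2/64÷2 = 3/32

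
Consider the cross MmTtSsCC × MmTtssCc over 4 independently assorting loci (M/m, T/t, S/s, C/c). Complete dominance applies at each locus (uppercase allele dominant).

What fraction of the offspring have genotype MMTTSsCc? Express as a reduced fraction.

MmTtSsCC gametes: MTSC×2, MTsC×2, MtSC×2, MtsC×2, mTSC×2, mTsC×2, mtSC×2, mtsC×2
MmTtssCc gametes: MTsC×2, MTsc×2, MtsC×2, Mtsc×2, mTsC×2, mTsc×2, mtsC×2, mtsc×2
MmTtSsCC×MmTtssCc grid (16·16=256): MMTTSsCC=4 MMTTSsCc=4 MMTTssCC=4 MMTTssCc=4 MMTtSsCC=8 MMTtSsCc=8 MMTtssCC=8 MMTtssCc=8 MMttSsCC=4 MMttSsCc=4 MMttssCC=4 MMttssCc=4 MmTTSsCC=8 MmTTSsCc=8 MmTTssCC=8 MmTTssCc=8 MmTtSsCC=16 MmTtSsCc=16 MmTtssCC=16 MmTtssCc=16 MmttSsCC=8 MmttSsCc=8 MmttssCC=8 MmttssCc=8 mmTTSsCC=4 mmTTSsCc=4 mmTTssCC=4 mmTTssCc=4 mmTtSsCC=8 mmTtSsCc=8 mmTtssCC=8 mmTtssCc=8 mmttSsCC=4 mmttSsCc=4 mmttssCC=4 mmttssCc=4
MMTTSsCc hits 4/256; gcd=4; 4÷4/256÷4 = 1/64

P(MMTTSsCc) = 1/64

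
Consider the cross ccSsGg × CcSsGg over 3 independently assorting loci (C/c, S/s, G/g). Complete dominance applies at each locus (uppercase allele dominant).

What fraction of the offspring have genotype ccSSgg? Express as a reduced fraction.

P(ccSSgg) = 1/32

ccSsGg gametes: cSG×2, cSg×2, csG×2, csg×2
CcSsGg gametes: CSG×1, CSg×1, CsG×1, Csg×1, cSG×1, cSg×1, csG×1, csg×1
ccSsGg×CcSsGg grid (8·8=64): CcSSGG=2 CcSSGg=4 CcSSgg=2 CcSsGG=4 CcSsGg=8 CcSsgg=4 CcssGG=2 CcssGg=4 Ccssgg=2 ccSSGG=2 ccSSGg=4 ccSSgg=2 ccSsGG=4 ccSsGg=8 ccSsgg=4 ccssGG=2 ccssGg=4 ccssgg=2
ccSSgg hits 2/64; gcd=2; 2÷2/64÷2 = 1/32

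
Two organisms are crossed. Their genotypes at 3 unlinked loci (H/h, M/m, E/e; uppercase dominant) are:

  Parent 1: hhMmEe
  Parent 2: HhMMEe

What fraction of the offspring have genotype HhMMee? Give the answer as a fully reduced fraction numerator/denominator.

hhMmEe gametes: hME×2, hMe×2, hmE×2, hme×2
HhMMEe gametes: HME×2, HMe×2, hME×2, hMe×2
hhMmEe×HhMMEe grid (8·8=64): HhMMEE=4 HhMMEe=8 HhMMee=4 HhMmEE=4 HhMmEe=8 HhMmee=4 hhMMEE=4 hhMMEe=8 hhMMee=4 hhMmEE=4 hhMmEe=8 hhMmee=4
HhMMee hits 4/64; gcd=4; 4÷4/64÷4 = 1/16

P(HhMMee) = 1/16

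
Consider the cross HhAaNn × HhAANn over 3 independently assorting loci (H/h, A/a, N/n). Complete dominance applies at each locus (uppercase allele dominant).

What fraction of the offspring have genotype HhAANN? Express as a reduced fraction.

HhAaNn gametes: HAN×1, HAn×1, HaN×1, Han×1, hAN×1, hAn×1, haN×1, han×1
HhAANn gametes: HAN×2, HAn×2, hAN×2, hAn×2
HhAaNn×HhAANn grid (8·8=64): HHAANN=2 HHAANn=4 HHAAnn=2 HHAaNN=2 HHAaNn=4 HHAann=2 HhAANN=4 HhAANn=8 HhAAnn=4 HhAaNN=4 HhAaNn=8 HhAann=4 hhAANN=2 hhAANn=4 hhAAnn=2 hhAaNN=2 hhAaNn=4 hhAann=2
HhAANN hits 4/64; gcd=4; 4÷4/64÷4 = 1/16

P(HhAANN) = 1/16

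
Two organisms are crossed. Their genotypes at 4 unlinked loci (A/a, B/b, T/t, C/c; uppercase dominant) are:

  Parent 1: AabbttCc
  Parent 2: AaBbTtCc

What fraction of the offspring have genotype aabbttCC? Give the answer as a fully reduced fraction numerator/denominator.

P(aabbttCC) = 1/64

AabbttCc gametes: AbtC×4, Abtc×4, abtC×4, abtc×4
AaBbTtCc gametes: ABTC×1, ABTc×1, ABtC×1, ABtc×1, AbTC×1, AbTc×1, AbtC×1, Abtc×1, aBTC×1, aBTc×1, aBtC×1, aBtc×1, abTC×1, abTc×1, abtC×1, abtc×1
AabbttCc×AaBbTtCc grid (16·16=256): AABbTtCC=4 AABbTtCc=8 AABbTtcc=4 AABbttCC=4 AABbttCc=8 AABbttcc=4 AAbbTtCC=4 AAbbTtCc=8 AAbbTtcc=4 AAbbttCC=4 AAbbttCc=8 AAbbttcc=4 AaBbTtCC=8 AaBbTtCc=16 AaBbTtcc=8 AaBbttCC=8 AaBbttCc=16 AaBbttcc=8 AabbTtCC=8 AabbTtCc=16 AabbTtcc=8 AabbttCC=8 AabbttCc=16 Aabbttcc=8 aaBbTtCC=4 aaBbTtCc=8 aaBbTtcc=4 aaBbttCC=4 aaBbttCc=8 aaBbttcc=4 aabbTtCC=4 aabbTtCc=8 aabbTtcc=4 aabbttCC=4 aabbttCc=8 aabbttcc=4
aabbttCC hits 4/256; gcd=4; 4÷4/256÷4 = 1/64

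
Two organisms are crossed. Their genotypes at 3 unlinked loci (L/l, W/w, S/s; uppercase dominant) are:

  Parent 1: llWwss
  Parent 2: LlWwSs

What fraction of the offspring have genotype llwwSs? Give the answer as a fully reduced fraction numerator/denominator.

llWwss gametes: lWs×4, lws×4
LlWwSs gametes: LWS×1, LWs×1, LwS×1, Lws×1, lWS×1, lWs×1, lwS×1, lws×1
llWwss×LlWwSs grid (8·8=64): LlWWSs=4 LlWWss=4 LlWwSs=8 LlWwss=8 LlwwSs=4 Llwwss=4 llWWSs=4 llWWss=4 llWwSs=8 llWwss=8 llwwSs=4 llwwss=4
llwwSs hits 4/64; gcd=4; 4÷4/64÷4 = 1/16

P(llwwSs) = 1/16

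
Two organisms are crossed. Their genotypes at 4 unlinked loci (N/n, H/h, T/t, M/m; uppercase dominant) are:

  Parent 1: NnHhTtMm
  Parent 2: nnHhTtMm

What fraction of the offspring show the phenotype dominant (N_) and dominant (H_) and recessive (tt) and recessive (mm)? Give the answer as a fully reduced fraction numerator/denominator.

NnHhTtMm gametes: NHTM×1, NHTm×1, NHtM×1, NHtm×1, NhTM×1, NhTm×1, NhtM×1, Nhtm×1, nHTM×1, nHTm×1, nHtM×1, nHtm×1, nhTM×1, nhTm×1, nhtM×1, nhtm×1
nnHhTtMm gametes: nHTM×2, nHTm×2, nHtM×2, nHtm×2, nhTM×2, nhTm×2, nhtM×2, nhtm×2
NnHhTtMm×nnHhTtMm grid (16·16=256): NnHHTTMM=2 NnHHTTMm=4 NnHHTTmm=2 NnHHTtMM=4 NnHHTtMm=8 NnHHTtmm=4 NnHHttMM=2 NnHHttMm=4 NnHHttmm=2 NnHhTTMM=4 NnHhTTMm=8 NnHhTTmm=4 NnHhTtMM=8 NnHhTtMm=16 NnHhTtmm=8 NnHhttMM=4 NnHhttMm=8 NnHhttmm=4 NnhhTTMM=2 NnhhTTMm=4 NnhhTTmm=2 NnhhTtMM=4 NnhhTtMm=8 NnhhTtmm=4 NnhhttMM=2 NnhhttMm=4 Nnhhttmm=2 nnHHTTMM=2 nnHHTTMm=4 nnHHTTmm=2 nnHHTtMM=4 nnHHTtMm=8 nnHHTtmm=4 nnHHttMM=2 nnHHttMm=4 nnHHttmm=2 nnHhTTMM=4 nnHhTTMm=8 nnHhTTmm=4 nnHhTtMM=8 nnHhTtMm=16 nnHhTtmm=8 nnHhttMM=4 nnHhttMm=8 nnHhttmm=4 nnhhTTMM=2 nnhhTTMm=4 nnhhTTmm=2 nnhhTtMM=4 nnhhTtMm=8 nnhhTtmm=4 nnhhttMM=2 nnhhttMm=4 nnhhttmm=2
N_ H_ tt mm hits 6/256; gcd=2; 6÷2/256÷2 = 3/128

P(N_ H_ tt mm) = 3/128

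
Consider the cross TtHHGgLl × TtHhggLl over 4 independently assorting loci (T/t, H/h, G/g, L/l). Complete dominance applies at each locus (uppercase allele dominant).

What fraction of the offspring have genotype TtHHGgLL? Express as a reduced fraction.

TtHHGgLl gametes: THGL×2, THGl×2, THgL×2, THgl×2, tHGL×2, tHGl×2, tHgL×2, tHgl×2
TtHhggLl gametes: THgL×2, THgl×2, ThgL×2, Thgl×2, tHgL×2, tHgl×2, thgL×2, thgl×2
TtHHGgLl×TtHhggLl grid (16·16=256): TTHHGgLL=4 TTHHGgLl=8 TTHHGgll=4 TTHHggLL=4 TTHHggLl=8 TTHHggll=4 TTHhGgLL=4 TTHhGgLl=8 TTHhGgll=4 TTHhggLL=4 TTHhggLl=8 TTHhggll=4 TtHHGgLL=8 TtHHGgLl=16 TtHHGgll=8 TtHHggLL=8 TtHHggLl=16 TtHHggll=8 TtHhGgLL=8 TtHhGgLl=16 TtHhGgll=8 TtHhggLL=8 TtHhggLl=16 TtHhggll=8 ttHHGgLL=4 ttHHGgLl=8 ttHHGgll=4 ttHHggLL=4 ttHHggLl=8 ttHHggll=4 ttHhGgLL=4 ttHhGgLl=8 ttHhGgll=4 ttHhggLL=4 ttHhggLl=8 ttHhggll=4
TtHHGgLL hits 8/256; gcd=8; 8÷8/256÷8 = 1/32

P(TtHHGgLL) = 1/32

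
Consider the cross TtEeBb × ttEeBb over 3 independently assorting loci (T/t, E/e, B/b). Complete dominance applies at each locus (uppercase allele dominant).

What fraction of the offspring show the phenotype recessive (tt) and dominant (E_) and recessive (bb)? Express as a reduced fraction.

TtEeBb gametes: TEB×1, TEb×1, TeB×1, Teb×1, tEB×1, tEb×1, teB×1, teb×1
ttEeBb gametes: tEB×2, tEb×2, teB×2, teb×2
TtEeBb×ttEeBb grid (8·8=64): TtEEBB=2 TtEEBb=4 TtEEbb=2 TtEeBB=4 TtEeBb=8 TtEebb=4 TteeBB=2 TteeBb=4 Tteebb=2 ttEEBB=2 ttEEBb=4 ttEEbb=2 ttEeBB=4 ttEeBb=8 ttEebb=4 tteeBB=2 tteeBb=4 tteebb=2
tt E_ bb hits 6/64; gcd=2; 6÷2/64÷2 = 3/32

P(tt E_ bb) = 3/32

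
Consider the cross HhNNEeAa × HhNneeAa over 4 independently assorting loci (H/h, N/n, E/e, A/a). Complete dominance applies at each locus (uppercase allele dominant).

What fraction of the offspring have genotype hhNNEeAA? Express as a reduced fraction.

P(hhNNEeAA) = 1/64

HhNNEeAa gametes: HNEA×2, HNEa×2, HNeA×2, HNea×2, hNEA×2, hNEa×2, hNeA×2, hNea×2
HhNneeAa gametes: HNeA×2, HNea×2, HneA×2, Hnea×2, hNeA×2, hNea×2, hneA×2, hnea×2
HhNNEeAa×HhNneeAa grid (16·16=256): HHNNEeAA=4 HHNNEeAa=8 HHNNEeaa=4 HHNNeeAA=4 HHNNeeAa=8 HHNNeeaa=4 HHNnEeAA=4 HHNnEeAa=8 HHNnEeaa=4 HHNneeAA=4 HHNneeAa=8 HHNneeaa=4 HhNNEeAA=8 HhNNEeAa=16 HhNNEeaa=8 HhNNeeAA=8 HhNNeeAa=16 HhNNeeaa=8 HhNnEeAA=8 HhNnEeAa=16 HhNnEeaa=8 HhNneeAA=8 HhNneeAa=16 HhNneeaa=8 hhNNEeAA=4 hhNNEeAa=8 hhNNEeaa=4 hhNNeeAA=4 hhNNeeAa=8 hhNNeeaa=4 hhNnEeAA=4 hhNnEeAa=8 hhNnEeaa=4 hhNneeAA=4 hhNneeAa=8 hhNneeaa=4
hhNNEeAA hits 4/256; gcd=4; 4÷4/256÷4 = 1/64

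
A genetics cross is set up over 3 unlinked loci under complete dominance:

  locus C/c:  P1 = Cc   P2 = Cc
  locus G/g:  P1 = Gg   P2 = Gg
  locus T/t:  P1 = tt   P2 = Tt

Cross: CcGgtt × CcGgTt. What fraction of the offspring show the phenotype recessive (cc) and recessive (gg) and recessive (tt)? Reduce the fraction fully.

P(cc gg tt) = 1/32

CcGgtt gametes: CGt×2, Cgt×2, cGt×2, cgt×2
CcGgTt gametes: CGT×1, CGt×1, CgT×1, Cgt×1, cGT×1, cGt×1, cgT×1, cgt×1
CcGgtt×CcGgTt grid (8·8=64): CCGGTt=2 CCGGtt=2 CCGgTt=4 CCGgtt=4 CCggTt=2 CCggtt=2 CcGGTt=4 CcGGtt=4 CcGgTt=8 CcGgtt=8 CcggTt=4 Ccggtt=4 ccGGTt=2 ccGGtt=2 ccGgTt=4 ccGgtt=4 ccggTt=2 ccggtt=2
cc gg tt hits 2/64; gcd=2; 2÷2/64÷2 = 1/32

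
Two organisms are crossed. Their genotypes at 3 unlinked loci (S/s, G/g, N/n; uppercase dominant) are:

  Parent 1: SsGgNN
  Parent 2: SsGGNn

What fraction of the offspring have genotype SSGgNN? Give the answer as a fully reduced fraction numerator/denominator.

SsGgNN gametes: SGN×2, SgN×2, sGN×2, sgN×2
SsGGNn gametes: SGN×2, SGn×2, sGN×2, sGn×2
SsGgNN×SsGGNn grid (8·8=64): SSGGNN=4 SSGGNn=4 SSGgNN=4 SSGgNn=4 SsGGNN=8 SsGGNn=8 SsGgNN=8 SsGgNn=8 ssGGNN=4 ssGGNn=4 ssGgNN=4 ssGgNn=4
SSGgNN hits 4/64; gcd=4; 4÷4/64÷4 = 1/16

P(SSGgNN) = 1/16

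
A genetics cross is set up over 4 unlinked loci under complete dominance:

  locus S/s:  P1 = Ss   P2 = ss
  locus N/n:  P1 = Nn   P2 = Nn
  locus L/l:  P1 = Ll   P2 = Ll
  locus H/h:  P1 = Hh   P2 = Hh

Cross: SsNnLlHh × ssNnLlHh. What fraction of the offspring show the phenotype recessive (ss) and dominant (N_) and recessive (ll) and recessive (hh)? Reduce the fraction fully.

SsNnLlHh gametes: SNLH×1, SNLh×1, SNlH×1, SNlh×1, SnLH×1, SnLh×1, SnlH×1, Snlh×1, sNLH×1, sNLh×1, sNlH×1, sNlh×1, snLH×1, snLh×1, snlH×1, snlh×1
ssNnLlHh gametes: sNLH×2, sNLh×2, sNlH×2, sNlh×2, snLH×2, snLh×2, snlH×2, snlh×2
SsNnLlHh×ssNnLlHh grid (16·16=256): SsNNLLHH=2 SsNNLLHh=4 SsNNLLhh=2 SsNNLlHH=4 SsNNLlHh=8 SsNNLlhh=4 SsNNllHH=2 SsNNllHh=4 SsNNllhh=2 SsNnLLHH=4 SsNnLLHh=8 SsNnLLhh=4 SsNnLlHH=8 SsNnLlHh=16 SsNnLlhh=8 SsNnllHH=4 SsNnllHh=8 SsNnllhh=4 SsnnLLHH=2 SsnnLLHh=4 SsnnLLhh=2 SsnnLlHH=4 SsnnLlHh=8 SsnnLlhh=4 SsnnllHH=2 SsnnllHh=4 Ssnnllhh=2 ssNNLLHH=2 ssNNLLHh=4 ssNNLLhh=2 ssNNLlHH=4 ssNNLlHh=8 ssNNLlhh=4 ssNNllHH=2 ssNNllHh=4 ssNNllhh=2 ssNnLLHH=4 ssNnLLHh=8 ssNnLLhh=4 ssNnLlHH=8 ssNnLlHh=16 ssNnLlhh=8 ssNnllHH=4 ssNnllHh=8 ssNnllhh=4 ssnnLLHH=2 ssnnLLHh=4 ssnnLLhh=2 ssnnLlHH=4 ssnnLlHh=8 ssnnLlhh=4 ssnnllHH=2 ssnnllHh=4 ssnnllhh=2
ss N_ ll hh hits 6/256; gcd=2; 6÷2/256÷2 = 3/128

P(ss N_ ll hh) = 3/128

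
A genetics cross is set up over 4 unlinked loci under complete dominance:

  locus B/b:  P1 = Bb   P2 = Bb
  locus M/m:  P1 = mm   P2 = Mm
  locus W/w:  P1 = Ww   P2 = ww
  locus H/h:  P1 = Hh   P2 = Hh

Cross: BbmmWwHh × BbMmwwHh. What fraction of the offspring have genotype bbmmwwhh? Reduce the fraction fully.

BbmmWwHh gametes: BmWH×2, BmWh×2, BmwH×2, Bmwh×2, bmWH×2, bmWh×2, bmwH×2, bmwh×2
BbMmwwHh gametes: BMwH×2, BMwh×2, BmwH×2, Bmwh×2, bMwH×2, bMwh×2, bmwH×2, bmwh×2
BbmmWwHh×BbMmwwHh grid (16·16=256): BBMmWwHH=4 BBMmWwHh=8 BBMmWwhh=4 BBMmwwHH=4 BBMmwwHh=8 BBMmwwhh=4 BBmmWwHH=4 BBmmWwHh=8 BBmmWwhh=4 BBmmwwHH=4 BBmmwwHh=8 BBmmwwhh=4 BbMmWwHH=8 BbMmWwHh=16 BbMmWwhh=8 BbMmwwHH=8 BbMmwwHh=16 BbMmwwhh=8 BbmmWwHH=8 BbmmWwHh=16 BbmmWwhh=8 BbmmwwHH=8 BbmmwwHh=16 Bbmmwwhh=8 bbMmWwHH=4 bbMmWwHh=8 bbMmWwhh=4 bbMmwwHH=4 bbMmwwHh=8 bbMmwwhh=4 bbmmWwHH=4 bbmmWwHh=8 bbmmWwhh=4 bbmmwwHH=4 bbmmwwHh=8 bbmmwwhh=4
bbmmwwhh hits 4/256; gcd=4; 4÷4/256÷4 = 1/64

P(bbmmwwhh) = 1/64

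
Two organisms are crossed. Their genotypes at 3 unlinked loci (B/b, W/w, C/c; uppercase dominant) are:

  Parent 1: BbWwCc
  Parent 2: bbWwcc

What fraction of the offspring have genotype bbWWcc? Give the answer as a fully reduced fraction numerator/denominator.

P(bbWWcc) = 1/16

BbWwCc gametes: BWC×1, BWc×1, BwC×1, Bwc×1, bWC×1, bWc×1, bwC×1, bwc×1
bbWwcc gametes: bWc×4, bwc×4
BbWwCc×bbWwcc grid (8·8=64): BbWWCc=4 BbWWcc=4 BbWwCc=8 BbWwcc=8 BbwwCc=4 Bbwwcc=4 bbWWCc=4 bbWWcc=4 bbWwCc=8 bbWwcc=8 bbwwCc=4 bbwwcc=4
bbWWcc hits 4/64; gcd=4; 4÷4/64÷4 = 1/16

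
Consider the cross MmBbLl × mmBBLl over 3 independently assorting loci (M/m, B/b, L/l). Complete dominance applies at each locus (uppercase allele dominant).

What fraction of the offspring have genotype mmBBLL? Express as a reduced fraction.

MmBbLl gametes: MBL×1, MBl×1, MbL×1, Mbl×1, mBL×1, mBl×1, mbL×1, mbl×1
mmBBLl gametes: mBL×4, mBl×4
MmBbLl×mmBBLl grid (8·8=64): MmBBLL=4 MmBBLl=8 MmBBll=4 MmBbLL=4 MmBbLl=8 MmBbll=4 mmBBLL=4 mmBBLl=8 mmBBll=4 mmBbLL=4 mmBbLl=8 mmBbll=4
mmBBLL hits 4/64; gcd=4; 4÷4/64÷4 = 1/16

P(mmBBLL) = 1/16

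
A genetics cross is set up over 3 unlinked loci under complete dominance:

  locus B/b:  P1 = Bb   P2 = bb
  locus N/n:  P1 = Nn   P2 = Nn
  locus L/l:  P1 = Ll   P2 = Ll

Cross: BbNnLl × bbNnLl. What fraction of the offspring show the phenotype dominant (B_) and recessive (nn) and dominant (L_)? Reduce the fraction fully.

BbNnLl gametes: BNL×1, BNl×1, BnL×1, Bnl×1, bNL×1, bNl×1, bnL×1, bnl×1
bbNnLl gametes: bNL×2, bNl×2, bnL×2, bnl×2
BbNnLl×bbNnLl grid (8·8=64): BbNNLL=2 BbNNLl=4 BbNNll=2 BbNnLL=4 BbNnLl=8 BbNnll=4 BbnnLL=2 BbnnLl=4 Bbnnll=2 bbNNLL=2 bbNNLl=4 bbNNll=2 bbNnLL=4 bbNnLl=8 bbNnll=4 bbnnLL=2 bbnnLl=4 bbnnll=2
B_ nn L_ hits 6/64; gcd=2; 6÷2/64÷2 = 3/32

P(B_ nn L_) = 3/32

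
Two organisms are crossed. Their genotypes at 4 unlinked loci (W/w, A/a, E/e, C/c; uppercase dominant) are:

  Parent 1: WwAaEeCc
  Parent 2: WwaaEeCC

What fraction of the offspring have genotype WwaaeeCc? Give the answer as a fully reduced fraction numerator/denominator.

P(WwaaeeCc) = 1/32

WwAaEeCc gametes: WAEC×1, WAEc×1, WAeC×1, WAec×1, WaEC×1, WaEc×1, WaeC×1, Waec×1, wAEC×1, wAEc×1, wAeC×1, wAec×1, waEC×1, waEc×1, waeC×1, waec×1
WwaaEeCC gametes: WaEC×4, WaeC×4, waEC×4, waeC×4
WwAaEeCc×WwaaEeCC grid (16·16=256): WWAaEECC=4 WWAaEECc=4 WWAaEeCC=8 WWAaEeCc=8 WWAaeeCC=4 WWAaeeCc=4 WWaaEECC=4 WWaaEECc=4 WWaaEeCC=8 WWaaEeCc=8 WWaaeeCC=4 WWaaeeCc=4 WwAaEECC=8 WwAaEECc=8 WwAaEeCC=16 WwAaEeCc=16 WwAaeeCC=8 WwAaeeCc=8 WwaaEECC=8 WwaaEECc=8 WwaaEeCC=16 WwaaEeCc=16 WwaaeeCC=8 WwaaeeCc=8 wwAaEECC=4 wwAaEECc=4 wwAaEeCC=8 wwAaEeCc=8 wwAaeeCC=4 wwAaeeCc=4 wwaaEECC=4 wwaaEECc=4 wwaaEeCC=8 wwaaEeCc=8 wwaaeeCC=4 wwaaeeCc=4
WwaaeeCc hits 8/256; gcd=8; 8÷8/256÷8 = 1/32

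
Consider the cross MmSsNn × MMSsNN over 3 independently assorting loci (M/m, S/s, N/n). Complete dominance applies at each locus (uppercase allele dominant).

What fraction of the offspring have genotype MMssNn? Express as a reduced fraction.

MmSsNn gametes: MSN×1, MSn×1, MsN×1, Msn×1, mSN×1, mSn×1, msN×1, msn×1
MMSsNN gametes: MSN×4, MsN×4
MmSsNn×MMSsNN grid (8·8=64): MMSSNN=4 MMSSNn=4 MMSsNN=8 MMSsNn=8 MMssNN=4 MMssNn=4 MmSSNN=4 MmSSNn=4 MmSsNN=8 MmSsNn=8 MmssNN=4 MmssNn=4
MMssNn hits 4/64; gcd=4; 4÷4/64÷4 = 1/16

P(MMssNn) = 1/16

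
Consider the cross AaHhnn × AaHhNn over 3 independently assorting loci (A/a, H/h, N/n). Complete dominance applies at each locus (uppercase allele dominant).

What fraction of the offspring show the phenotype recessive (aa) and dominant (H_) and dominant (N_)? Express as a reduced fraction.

AaHhnn gametes: AHn×2, Ahn×2, aHn×2, ahn×2
AaHhNn gametes: AHN×1, AHn×1, AhN×1, Ahn×1, aHN×1, aHn×1, ahN×1, ahn×1
AaHhnn×AaHhNn grid (8·8=64): AAHHNn=2 AAHHnn=2 AAHhNn=4 AAHhnn=4 AAhhNn=2 AAhhnn=2 AaHHNn=4 AaHHnn=4 AaHhNn=8 AaHhnn=8 AahhNn=4 Aahhnn=4 aaHHNn=2 aaHHnn=2 aaHhNn=4 aaHhnn=4 aahhNn=2 aahhnn=2
aa H_ N_ hits 6/64; gcd=2; 6÷2/64÷2 = 3/32

P(aa H_ N_) = 3/32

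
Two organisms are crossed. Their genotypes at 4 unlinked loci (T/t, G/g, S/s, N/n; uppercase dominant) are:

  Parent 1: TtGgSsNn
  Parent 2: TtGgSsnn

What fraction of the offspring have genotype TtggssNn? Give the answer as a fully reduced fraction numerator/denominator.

TtGgSsNn gametes: TGSN×1, TGSn×1, TGsN×1, TGsn×1, TgSN×1, TgSn×1, TgsN×1, Tgsn×1, tGSN×1, tGSn×1, tGsN×1, tGsn×1, tgSN×1, tgSn×1, tgsN×1, tgsn×1
TtGgSsnn gametes: TGSn×2, TGsn×2, TgSn×2, Tgsn×2, tGSn×2, tGsn×2, tgSn×2, tgsn×2
TtGgSsNn×TtGgSsnn grid (16·16=256): TTGGSSNn=2 TTGGSSnn=2 TTGGSsNn=4 TTGGSsnn=4 TTGGssNn=2 TTGGssnn=2 TTGgSSNn=4 TTGgSSnn=4 TTGgSsNn=8 TTGgSsnn=8 TTGgssNn=4 TTGgssnn=4 TTggSSNn=2 TTggSSnn=2 TTggSsNn=4 TTggSsnn=4 TTggssNn=2 TTggssnn=2 TtGGSSNn=4 TtGGSSnn=4 TtGGSsNn=8 TtGGSsnn=8 TtGGssNn=4 TtGGssnn=4 TtGgSSNn=8 TtGgSSnn=8 TtGgSsNn=16 TtGgSsnn=16 TtGgssNn=8 TtGgssnn=8 TtggSSNn=4 TtggSSnn=4 TtggSsNn=8 TtggSsnn=8 TtggssNn=4 Ttggssnn=4 ttGGSSNn=2 ttGGSSnn=2 ttGGSsNn=4 ttGGSsnn=4 ttGGssNn=2 ttGGssnn=2 ttGgSSNn=4 ttGgSSnn=4 ttGgSsNn=8 ttGgSsnn=8 ttGgssNn=4 ttGgssnn=4 ttggSSNn=2 ttggSSnn=2 ttggSsNn=4 ttggSsnn=4 ttggssNn=2 ttggssnn=2
TtggssNn hits 4/256; gcd=4; 4÷4/256÷4 = 1/64

P(TtggssNn) = 1/64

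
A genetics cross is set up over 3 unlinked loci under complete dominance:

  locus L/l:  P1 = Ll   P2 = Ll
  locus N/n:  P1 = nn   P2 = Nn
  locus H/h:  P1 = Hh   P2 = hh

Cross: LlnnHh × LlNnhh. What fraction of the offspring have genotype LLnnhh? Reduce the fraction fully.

P(LLnnhh) = 1/16

LlnnHh gametes: LnH×2, Lnh×2, lnH×2, lnh×2
LlNnhh gametes: LNh×2, Lnh×2, lNh×2, lnh×2
LlnnHh×LlNnhh grid (8·8=64): LLNnHh=4 LLNnhh=4 LLnnHh=4 LLnnhh=4 LlNnHh=8 LlNnhh=8 LlnnHh=8 Llnnhh=8 llNnHh=4 llNnhh=4 llnnHh=4 llnnhh=4
LLnnhh hits 4/64; gcd=4; 4÷4/64÷4 = 1/16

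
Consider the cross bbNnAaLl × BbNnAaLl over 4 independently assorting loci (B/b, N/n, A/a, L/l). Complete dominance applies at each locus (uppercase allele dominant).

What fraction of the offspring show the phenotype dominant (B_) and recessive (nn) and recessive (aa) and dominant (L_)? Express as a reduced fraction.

P(B_ nn aa L_) = 3/128

bbNnAaLl gametes: bNAL×2, bNAl×2, bNaL×2, bNal×2, bnAL×2, bnAl×2, bnaL×2, bnal×2
BbNnAaLl gametes: BNAL×1, BNAl×1, BNaL×1, BNal×1, BnAL×1, BnAl×1, BnaL×1, Bnal×1, bNAL×1, bNAl×1, bNaL×1, bNal×1, bnAL×1, bnAl×1, bnaL×1, bnal×1
bbNnAaLl×BbNnAaLl grid (16·16=256): BbNNAALL=2 BbNNAALl=4 BbNNAAll=2 BbNNAaLL=4 BbNNAaLl=8 BbNNAall=4 BbNNaaLL=2 BbNNaaLl=4 BbNNaall=2 BbNnAALL=4 BbNnAALl=8 BbNnAAll=4 BbNnAaLL=8 BbNnAaLl=16 BbNnAall=8 BbNnaaLL=4 BbNnaaLl=8 BbNnaall=4 BbnnAALL=2 BbnnAALl=4 BbnnAAll=2 BbnnAaLL=4 BbnnAaLl=8 BbnnAall=4 BbnnaaLL=2 BbnnaaLl=4 Bbnnaall=2 bbNNAALL=2 bbNNAALl=4 bbNNAAll=2 bbNNAaLL=4 bbNNAaLl=8 bbNNAall=4 bbNNaaLL=2 bbNNaaLl=4 bbNNaall=2 bbNnAALL=4 bbNnAALl=8 bbNnAAll=4 bbNnAaLL=8 bbNnAaLl=16 bbNnAall=8 bbNnaaLL=4 bbNnaaLl=8 bbNnaall=4 bbnnAALL=2 bbnnAALl=4 bbnnAAll=2 bbnnAaLL=4 bbnnAaLl=8 bbnnAall=4 bbnnaaLL=2 bbnnaaLl=4 bbnnaall=2
B_ nn aa L_ hits 6/256; gcd=2; 6÷2/256÷2 = 3/128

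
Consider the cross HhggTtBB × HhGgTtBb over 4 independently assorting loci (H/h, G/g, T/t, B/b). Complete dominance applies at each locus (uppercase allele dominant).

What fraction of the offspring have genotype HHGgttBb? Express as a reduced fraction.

P(HHGgttBb) = 1/64

HhggTtBB gametes: HgTB×4, HgtB×4, hgTB×4, hgtB×4
HhGgTtBb gametes: HGTB×1, HGTb×1, HGtB×1, HGtb×1, HgTB×1, HgTb×1, HgtB×1, Hgtb×1, hGTB×1, hGTb×1, hGtB×1, hGtb×1, hgTB×1, hgTb×1, hgtB×1, hgtb×1
HhggTtBB×HhGgTtBb grid (16·16=256): HHGgTTBB=4 HHGgTTBb=4 HHGgTtBB=8 HHGgTtBb=8 HHGgttBB=4 HHGgttBb=4 HHggTTBB=4 HHggTTBb=4 HHggTtBB=8 HHggTtBb=8 HHggttBB=4 HHggttBb=4 HhGgTTBB=8 HhGgTTBb=8 HhGgTtBB=16 HhGgTtBb=16 HhGgttBB=8 HhGgttBb=8 HhggTTBB=8 HhggTTBb=8 HhggTtBB=16 HhggTtBb=16 HhggttBB=8 HhggttBb=8 hhGgTTBB=4 hhGgTTBb=4 hhGgTtBB=8 hhGgTtBb=8 hhGgttBB=4 hhGgttBb=4 hhggTTBB=4 hhggTTBb=4 hhggTtBB=8 hhggTtBb=8 hhggttBB=4 hhggttBb=4
HHGgttBb hits 4/256; gcd=4; 4÷4/256÷4 = 1/64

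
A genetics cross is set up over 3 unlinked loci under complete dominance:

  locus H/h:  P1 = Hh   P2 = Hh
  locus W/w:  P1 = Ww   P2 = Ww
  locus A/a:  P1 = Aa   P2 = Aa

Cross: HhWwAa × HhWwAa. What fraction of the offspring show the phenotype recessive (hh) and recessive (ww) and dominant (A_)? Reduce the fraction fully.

HhWwAa gametes: HWA×1, HWa×1, HwA×1, Hwa×1, hWA×1, hWa×1, hwA×1, hwa×1
HhWwAa gametes: HWA×1, HWa×1, HwA×1, Hwa×1, hWA×1, hWa×1, hwA×1, hwa×1
HhWwAa×HhWwAa grid (8·8=64): HHWWAA=1 HHWWAa=2 HHWWaa=1 HHWwAA=2 HHWwAa=4 HHWwaa=2 HHwwAA=1 HHwwAa=2 HHwwaa=1 HhWWAA=2 HhWWAa=4 HhWWaa=2 HhWwAA=4 HhWwAa=8 HhWwaa=4 HhwwAA=2 HhwwAa=4 Hhwwaa=2 hhWWAA=1 hhWWAa=2 hhWWaa=1 hhWwAA=2 hhWwAa=4 hhWwaa=2 hhwwAA=1 hhwwAa=2 hhwwaa=1
hh ww A_ hits 3/64; gcd=1; 3÷1/64÷1 = 3/64

P(hh ww A_) = 3/64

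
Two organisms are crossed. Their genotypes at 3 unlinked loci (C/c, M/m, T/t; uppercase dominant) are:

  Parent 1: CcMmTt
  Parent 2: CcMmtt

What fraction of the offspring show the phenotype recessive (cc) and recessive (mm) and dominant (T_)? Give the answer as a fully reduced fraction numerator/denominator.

P(cc mm T_) = 1/32

CcMmTt gametes: CMT×1, CMt×1, CmT×1, Cmt×1, cMT×1, cMt×1, cmT×1, cmt×1
CcMmtt gametes: CMt×2, Cmt×2, cMt×2, cmt×2
CcMmTt×CcMmtt grid (8·8=64): CCMMTt=2 CCMMtt=2 CCMmTt=4 CCMmtt=4 CCmmTt=2 CCmmtt=2 CcMMTt=4 CcMMtt=4 CcMmTt=8 CcMmtt=8 CcmmTt=4 Ccmmtt=4 ccMMTt=2 ccMMtt=2 ccMmTt=4 ccMmtt=4 ccmmTt=2 ccmmtt=2
cc mm T_ hits 2/64; gcd=2; 2÷2/64÷2 = 1/32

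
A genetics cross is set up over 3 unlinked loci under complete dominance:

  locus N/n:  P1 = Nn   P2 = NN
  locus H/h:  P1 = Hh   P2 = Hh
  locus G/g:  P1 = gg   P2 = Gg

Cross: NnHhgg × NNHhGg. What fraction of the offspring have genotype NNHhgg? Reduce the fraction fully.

NnHhgg gametes: NHg×2, Nhg×2, nHg×2, nhg×2
NNHhGg gametes: NHG×2, NHg×2, NhG×2, Nhg×2
NnHhgg×NNHhGg grid (8·8=64): NNHHGg=4 NNHHgg=4 NNHhGg=8 NNHhgg=8 NNhhGg=4 NNhhgg=4 NnHHGg=4 NnHHgg=4 NnHhGg=8 NnHhgg=8 NnhhGg=4 Nnhhgg=4
NNHhgg hits 8/64; gcd=8; 8÷8/64÷8 = 1/8

P(NNHhgg) = 1/8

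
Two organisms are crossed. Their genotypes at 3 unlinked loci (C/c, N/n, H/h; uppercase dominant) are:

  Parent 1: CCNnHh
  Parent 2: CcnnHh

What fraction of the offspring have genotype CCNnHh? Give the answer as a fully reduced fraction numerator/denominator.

CCNnHh gametes: CNH×2, CNh×2, CnH×2, Cnh×2
CcnnHh gametes: CnH×2, Cnh×2, cnH×2, cnh×2
CCNnHh×CcnnHh grid (8·8=64): CCNnHH=4 CCNnHh=8 CCNnhh=4 CCnnHH=4 CCnnHh=8 CCnnhh=4 CcNnHH=4 CcNnHh=8 CcNnhh=4 CcnnHH=4 CcnnHh=8 Ccnnhh=4
CCNnHh hits 8/64; gcd=8; 8÷8/64÷8 = 1/8

P(CCNnHh) = 1/8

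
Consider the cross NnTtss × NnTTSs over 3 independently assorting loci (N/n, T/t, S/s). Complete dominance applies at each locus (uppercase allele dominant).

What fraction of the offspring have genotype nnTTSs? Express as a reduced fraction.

NnTtss gametes: NTs×2, Nts×2, nTs×2, nts×2
NnTTSs gametes: NTS×2, NTs×2, nTS×2, nTs×2
NnTtss×NnTTSs grid (8·8=64): NNTTSs=4 NNTTss=4 NNTtSs=4 NNTtss=4 NnTTSs=8 NnTTss=8 NnTtSs=8 NnTtss=8 nnTTSs=4 nnTTss=4 nnTtSs=4 nnTtss=4
nnTTSs hits 4/64; gcd=4; 4÷4/64÷4 = 1/16

P(nnTTSs) = 1/16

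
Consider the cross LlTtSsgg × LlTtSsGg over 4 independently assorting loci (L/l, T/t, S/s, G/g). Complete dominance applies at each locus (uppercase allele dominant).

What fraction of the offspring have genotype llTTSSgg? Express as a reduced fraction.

LlTtSsgg gametes: LTSg×2, LTsg×2, LtSg×2, Ltsg×2, lTSg×2, lTsg×2, ltSg×2, ltsg×2
LlTtSsGg gametes: LTSG×1, LTSg×1, LTsG×1, LTsg×1, LtSG×1, LtSg×1, LtsG×1, Ltsg×1, lTSG×1, lTSg×1, lTsG×1, lTsg×1, ltSG×1, ltSg×1, ltsG×1, ltsg×1
LlTtSsgg×LlTtSsGg grid (16·16=256): LLTTSSGg=2 LLTTSSgg=2 LLTTSsGg=4 LLTTSsgg=4 LLTTssGg=2 LLTTssgg=2 LLTtSSGg=4 LLTtSSgg=4 LLTtSsGg=8 LLTtSsgg=8 LLTtssGg=4 LLTtssgg=4 LLttSSGg=2 LLttSSgg=2 LLttSsGg=4 LLttSsgg=4 LLttssGg=2 LLttssgg=2 LlTTSSGg=4 LlTTSSgg=4 LlTTSsGg=8 LlTTSsgg=8 LlTTssGg=4 LlTTssgg=4 LlTtSSGg=8 LlTtSSgg=8 LlTtSsGg=16 LlTtSsgg=16 LlTtssGg=8 LlTtssgg=8 LlttSSGg=4 LlttSSgg=4 LlttSsGg=8 LlttSsgg=8 LlttssGg=4 Llttssgg=4 llTTSSGg=2 llTTSSgg=2 llTTSsGg=4 llTTSsgg=4 llTTssGg=2 llTTssgg=2 llTtSSGg=4 llTtSSgg=4 llTtSsGg=8 llTtSsgg=8 llTtssGg=4 llTtssgg=4 llttSSGg=2 llttSSgg=2 llttSsGg=4 llttSsgg=4 llttssGg=2 llttssgg=2
llTTSSgg hits 2/256; gcd=2; 2÷2/256÷2 = 1/128

P(llTTSSgg) = 1/128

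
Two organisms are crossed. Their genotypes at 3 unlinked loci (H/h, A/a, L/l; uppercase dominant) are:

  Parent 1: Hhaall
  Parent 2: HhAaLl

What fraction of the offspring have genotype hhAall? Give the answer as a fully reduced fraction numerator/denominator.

P(hhAall) = 1/16

Hhaall gametes: Hal×4, hal×4
HhAaLl gametes: HAL×1, HAl×1, HaL×1, Hal×1, hAL×1, hAl×1, haL×1, hal×1
Hhaall×HhAaLl grid (8·8=64): HHAaLl=4 HHAall=4 HHaaLl=4 HHaall=4 HhAaLl=8 HhAall=8 HhaaLl=8 Hhaall=8 hhAaLl=4 hhAall=4 hhaaLl=4 hhaall=4
hhAall hits 4/64; gcd=4; 4÷4/64÷4 = 1/16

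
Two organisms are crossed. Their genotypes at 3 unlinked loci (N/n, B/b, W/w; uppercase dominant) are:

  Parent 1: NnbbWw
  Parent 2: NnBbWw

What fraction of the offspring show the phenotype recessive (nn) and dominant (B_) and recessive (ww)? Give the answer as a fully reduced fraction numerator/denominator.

NnbbWw gametes: NbW×2, Nbw×2, nbW×2, nbw×2
NnBbWw gametes: NBW×1, NBw×1, NbW×1, Nbw×1, nBW×1, nBw×1, nbW×1, nbw×1
NnbbWw×NnBbWw grid (8·8=64): NNBbWW=2 NNBbWw=4 NNBbww=2 NNbbWW=2 NNbbWw=4 NNbbww=2 NnBbWW=4 NnBbWw=8 NnBbww=4 NnbbWW=4 NnbbWw=8 Nnbbww=4 nnBbWW=2 nnBbWw=4 nnBbww=2 nnbbWW=2 nnbbWw=4 nnbbww=2
nn B_ ww hits 2/64; gcd=2; 2÷2/64÷2 = 1/32

P(nn B_ ww) = 1/32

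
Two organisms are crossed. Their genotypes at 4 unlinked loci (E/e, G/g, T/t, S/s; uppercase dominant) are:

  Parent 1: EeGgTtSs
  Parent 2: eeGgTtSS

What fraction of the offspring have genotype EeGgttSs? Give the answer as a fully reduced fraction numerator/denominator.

P(EeGgttSs) = 1/32

EeGgTtSs gametes: EGTS×1, EGTs×1, EGtS×1, EGts×1, EgTS×1, EgTs×1, EgtS×1, Egts×1, eGTS×1, eGTs×1, eGtS×1, eGts×1, egTS×1, egTs×1, egtS×1, egts×1
eeGgTtSS gametes: eGTS×4, eGtS×4, egTS×4, egtS×4
EeGgTtSs×eeGgTtSS grid (16·16=256): EeGGTTSS=4 EeGGTTSs=4 EeGGTtSS=8 EeGGTtSs=8 EeGGttSS=4 EeGGttSs=4 EeGgTTSS=8 EeGgTTSs=8 EeGgTtSS=16 EeGgTtSs=16 EeGgttSS=8 EeGgttSs=8 EeggTTSS=4 EeggTTSs=4 EeggTtSS=8 EeggTtSs=8 EeggttSS=4 EeggttSs=4 eeGGTTSS=4 eeGGTTSs=4 eeGGTtSS=8 eeGGTtSs=8 eeGGttSS=4 eeGGttSs=4 eeGgTTSS=8 eeGgTTSs=8 eeGgTtSS=16 eeGgTtSs=16 eeGgttSS=8 eeGgttSs=8 eeggTTSS=4 eeggTTSs=4 eeggTtSS=8 eeggTtSs=8 eeggttSS=4 eeggttSs=4
EeGgttSs hits 8/256; gcd=8; 8÷8/256÷8 = 1/32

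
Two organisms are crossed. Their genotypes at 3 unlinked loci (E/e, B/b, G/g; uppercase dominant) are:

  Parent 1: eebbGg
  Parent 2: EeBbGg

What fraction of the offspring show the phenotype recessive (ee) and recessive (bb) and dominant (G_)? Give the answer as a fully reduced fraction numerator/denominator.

P(ee bb G_) = 3/16

eebbGg gametes: ebG×4, ebg×4
EeBbGg gametes: EBG×1, EBg×1, EbG×1, Ebg×1, eBG×1, eBg×1, ebG×1, ebg×1
eebbGg×EeBbGg grid (8·8=64): EeBbGG=4 EeBbGg=8 EeBbgg=4 EebbGG=4 EebbGg=8 Eebbgg=4 eeBbGG=4 eeBbGg=8 eeBbgg=4 eebbGG=4 eebbGg=8 eebbgg=4
ee bb G_ hits 12/64; gcd=4; 12÷4/64÷4 = 3/16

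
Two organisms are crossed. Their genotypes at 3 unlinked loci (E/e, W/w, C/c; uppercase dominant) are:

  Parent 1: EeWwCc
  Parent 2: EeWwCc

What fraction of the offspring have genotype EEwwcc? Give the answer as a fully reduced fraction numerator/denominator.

EeWwCc gametes: EWC×1, EWc×1, EwC×1, Ewc×1, eWC×1, eWc×1, ewC×1, ewc×1
EeWwCc gametes: EWC×1, EWc×1, EwC×1, Ewc×1, eWC×1, eWc×1, ewC×1, ewc×1
EeWwCc×EeWwCc grid (8·8=64): EEWWCC=1 EEWWCc=2 EEWWcc=1 EEWwCC=2 EEWwCc=4 EEWwcc=2 EEwwCC=1 EEwwCc=2 EEwwcc=1 EeWWCC=2 EeWWCc=4 EeWWcc=2 EeWwCC=4 EeWwCc=8 EeWwcc=4 EewwCC=2 EewwCc=4 Eewwcc=2 eeWWCC=1 eeWWCc=2 eeWWcc=1 eeWwCC=2 eeWwCc=4 eeWwcc=2 eewwCC=1 eewwCc=2 eewwcc=1
EEwwcc hits 1/64; gcd=1; 1÷1/64÷1 = 1/64

P(EEwwcc) = 1/64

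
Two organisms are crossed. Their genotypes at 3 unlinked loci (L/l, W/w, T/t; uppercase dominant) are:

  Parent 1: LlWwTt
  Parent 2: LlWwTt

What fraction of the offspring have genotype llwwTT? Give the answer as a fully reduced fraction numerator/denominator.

P(llwwTT) = 1/64

LlWwTt gametes: LWT×1, LWt×1, LwT×1, Lwt×1, lWT×1, lWt×1, lwT×1, lwt×1
LlWwTt gametes: LWT×1, LWt×1, LwT×1, Lwt×1, lWT×1, lWt×1, lwT×1, lwt×1
LlWwTt×LlWwTt grid (8·8=64): LLWWTT=1 LLWWTt=2 LLWWtt=1 LLWwTT=2 LLWwTt=4 LLWwtt=2 LLwwTT=1 LLwwTt=2 LLwwtt=1 LlWWTT=2 LlWWTt=4 LlWWtt=2 LlWwTT=4 LlWwTt=8 LlWwtt=4 LlwwTT=2 LlwwTt=4 Llwwtt=2 llWWTT=1 llWWTt=2 llWWtt=1 llWwTT=2 llWwTt=4 llWwtt=2 llwwTT=1 llwwTt=2 llwwtt=1
llwwTT hits 1/64; gcd=1; 1÷1/64÷1 = 1/64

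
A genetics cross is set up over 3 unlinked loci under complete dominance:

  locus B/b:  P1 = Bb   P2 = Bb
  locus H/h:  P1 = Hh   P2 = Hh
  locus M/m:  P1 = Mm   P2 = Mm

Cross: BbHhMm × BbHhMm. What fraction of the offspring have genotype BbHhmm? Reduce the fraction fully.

BbHhMm gametes: BHM×1, BHm×1, BhM×1, Bhm×1, bHM×1, bHm×1, bhM×1, bhm×1
BbHhMm gametes: BHM×1, BHm×1, BhM×1, Bhm×1, bHM×1, bHm×1, bhM×1, bhm×1
BbHhMm×BbHhMm grid (8·8=64): BBHHMM=1 BBHHMm=2 BBHHmm=1 BBHhMM=2 BBHhMm=4 BBHhmm=2 BBhhMM=1 BBhhMm=2 BBhhmm=1 BbHHMM=2 BbHHMm=4 BbHHmm=2 BbHhMM=4 BbHhMm=8 BbHhmm=4 BbhhMM=2 BbhhMm=4 Bbhhmm=2 bbHHMM=1 bbHHMm=2 bbHHmm=1 bbHhMM=2 bbHhMm=4 bbHhmm=2 bbhhMM=1 bbhhMm=2 bbhhmm=1
BbHhmm hits 4/64; gcd=4; 4÷4/64÷4 = 1/16

P(BbHhmm) = 1/16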